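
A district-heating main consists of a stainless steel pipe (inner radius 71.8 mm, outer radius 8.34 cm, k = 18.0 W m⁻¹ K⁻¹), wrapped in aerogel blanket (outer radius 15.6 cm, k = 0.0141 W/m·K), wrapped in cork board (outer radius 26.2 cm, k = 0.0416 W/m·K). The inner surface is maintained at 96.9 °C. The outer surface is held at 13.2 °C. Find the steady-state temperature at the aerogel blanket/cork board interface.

T = 31.5 °C

Resistance network (inner→outer):
  R'_stainless steel = ln(0.0834/0.0718)/(2πk) = 0.1498/(2π·18.0) = 0.001324 m·K/W
  R'_aerogel blanket = ln(0.156/0.0834)/(2πk) = 0.6262/(2π·0.0141) = 7.068 m·K/W
  R'_cork board = ln(0.262/0.156)/(2πk) = 0.5185/(2π·0.0416) = 1.984 m·K/W
ΣR = 0.001324 + 7.068 + 1.984 = 9.053 m·K/W
Q' = ΔT/ΣR = (96.9 °C − 13.2 °C)/9.053 = 9.246 W/m
From the inner boundary to the aerogel blanket/cork board interface, ΣR_partial = 7.069 m·K/W.
T_interface = T_in − Q'·ΣR_partial = 96.9 °C − (9.246)(7.069) = 31.5 °C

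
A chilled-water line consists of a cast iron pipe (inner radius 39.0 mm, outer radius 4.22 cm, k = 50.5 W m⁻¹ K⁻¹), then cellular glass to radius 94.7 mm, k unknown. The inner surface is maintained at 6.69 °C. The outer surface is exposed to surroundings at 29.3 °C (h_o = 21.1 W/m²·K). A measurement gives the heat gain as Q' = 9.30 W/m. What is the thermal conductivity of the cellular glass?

k = 0.0547 W/m·K

ΣR = ΔT/Q' = |6.69 − 29.3|/9.30 = 2.431 m·K/W
Known resistances:
  R'_cast iron = ln(0.0422/0.0390)/(2πk) = 0.07886/(2π·50.5) = 2.485×10^-4 m·K/W
  R'_conv,out = 1/(2πr h) = 1/(2π·0.0947·21.1) = 0.07965 m·K/W
R_cellular glass = ΣR − ΣR_known = 2.431 − 0.07990 = 2.351 m·K/W
ln(r₂/r₁)/(2πk) = 2.351 ⇒ k = 0.8083/(2π·2.351) = 0.0547 W/m·K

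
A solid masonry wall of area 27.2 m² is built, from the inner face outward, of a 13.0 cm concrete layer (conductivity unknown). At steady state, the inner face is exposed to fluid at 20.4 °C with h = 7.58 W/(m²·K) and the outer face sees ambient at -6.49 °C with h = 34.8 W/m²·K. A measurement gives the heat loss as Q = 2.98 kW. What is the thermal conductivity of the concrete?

ΣR = ΔT/Q = |20.4 − -6.49|/2980 = 0.009023 K/W
Known resistances:
  R_conv,in = 1/(hA) = 1/(7.58·27.2) = 0.004850 K/W
  R_conv,out = 1/(hA) = 1/(34.8·27.2) = 0.001056 K/W
R_concrete = ΣR − ΣR_known = 0.009023 − 0.005906 = 0.003117 K/W
L/(kA) = 0.003117 ⇒ k = 0.130/(0.003117·27.2) = 1.53 W/m·K

k = 1.53 W/m·K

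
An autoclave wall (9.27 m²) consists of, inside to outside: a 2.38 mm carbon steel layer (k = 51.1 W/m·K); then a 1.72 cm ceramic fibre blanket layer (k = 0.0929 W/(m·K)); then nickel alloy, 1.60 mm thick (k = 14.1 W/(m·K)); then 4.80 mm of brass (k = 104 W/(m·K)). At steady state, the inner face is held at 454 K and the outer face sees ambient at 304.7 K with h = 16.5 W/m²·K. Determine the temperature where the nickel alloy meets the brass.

Series thermal resistances, inner to outer:
  R_carbon steel = L/(kA) = 0.00238/(51.1·9.27) = 5.024×10^-6 K/W
  R_ceramic fibre blanket = L/(kA) = 0.0172/(0.0929·9.27) = 0.01997 K/W
  R_nickel alloy = L/(kA) = 0.00160/(14.1·9.27) = 1.224×10^-5 K/W
  R_brass = L/(kA) = 0.00480/(104·9.27) = 4.979×10^-6 K/W
  R_conv,out = 1/(hA) = 1/(16.5·9.27) = 0.006538 K/W
ΣR = 5.024×10^-6 + 0.01997 + 1.224×10^-5 + 4.979×10^-6 + 0.006538 = 0.02653 K/W
Q = ΔT/ΣR = (454 K − 304.7 K)/0.02653 = 5628 W
From the inner boundary to the nickel alloy/brass interface, ΣR_partial = 0.01999 K/W.
T_interface = T_in − Q·ΣR_partial = 454 K − (5628)(0.01999) = 341.5 K

T = 341.5 K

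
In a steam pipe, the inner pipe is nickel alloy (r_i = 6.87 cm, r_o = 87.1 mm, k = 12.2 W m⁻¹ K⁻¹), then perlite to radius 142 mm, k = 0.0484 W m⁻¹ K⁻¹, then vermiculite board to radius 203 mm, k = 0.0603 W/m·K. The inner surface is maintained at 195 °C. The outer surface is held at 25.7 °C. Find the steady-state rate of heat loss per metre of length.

Treat each layer as a resistance in series:
  R'_nickel alloy = ln(0.0871/0.0687)/(2πk) = 0.2373/(2π·12.2) = 0.003096 m·K/W
  R'_perlite = ln(0.142/0.0871)/(2πk) = 0.4888/(2π·0.0484) = 1.607 m·K/W
  R'_vermiculite board = ln(0.203/0.142)/(2πk) = 0.3574/(2π·0.0603) = 0.9433 m·K/W
ΣR = 0.003096 + 1.607 + 0.9433 = 2.553 m·K/W
Q' = ΔT/ΣR = (195 °C − 25.7 °C)/2.553 = 66.3 W/m

Q' = 66.3 W/m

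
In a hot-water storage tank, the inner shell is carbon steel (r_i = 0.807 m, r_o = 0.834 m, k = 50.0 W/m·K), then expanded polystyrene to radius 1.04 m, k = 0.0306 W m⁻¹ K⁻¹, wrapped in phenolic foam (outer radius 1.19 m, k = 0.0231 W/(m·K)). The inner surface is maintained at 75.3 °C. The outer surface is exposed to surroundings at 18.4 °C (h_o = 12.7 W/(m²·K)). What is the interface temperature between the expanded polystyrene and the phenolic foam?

Resistance network (inner→outer):
  R_carbon steel = (1/0.807 − 1/0.834)/(4πk) = 0.04012/(4π·50.0) = 6.385×10^-5 K/W
  R_expanded polystyrene = (1/0.834 − 1/1.04)/(4πk) = 0.2375/(4π·0.0306) = 0.6176 K/W
  R_phenolic foam = (1/1.04 − 1/1.19)/(4πk) = 0.1212/(4π·0.0231) = 0.4175 K/W
  R_conv,out = 1/(4πr²h) = 1/(4π·1.19²·12.7) = 0.004425 K/W
ΣR = 6.385×10^-5 + 0.6176 + 0.4175 + 0.004425 = 1.040 K/W
Q = ΔT/ΣR = (75.3 °C − 18.4 °C)/1.040 = 54.71 W
From the inner boundary to the expanded polystyrene/phenolic foam interface, ΣR_partial = 0.6177 K/W.
T_interface = T_in − Q·ΣR_partial = 75.3 °C − (54.71)(0.6177) = 41.5 °C

T = 41.5 °C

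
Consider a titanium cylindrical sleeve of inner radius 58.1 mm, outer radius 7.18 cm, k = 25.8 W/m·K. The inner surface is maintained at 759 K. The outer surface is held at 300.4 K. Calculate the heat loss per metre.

Q' = 2πk·ΔT/ln(r₂/r₁) = 2π × 25.8 × 458.6 / ln(0.0718/0.0581) = 3.51×10^5 W/m

Q' = 351 kW/m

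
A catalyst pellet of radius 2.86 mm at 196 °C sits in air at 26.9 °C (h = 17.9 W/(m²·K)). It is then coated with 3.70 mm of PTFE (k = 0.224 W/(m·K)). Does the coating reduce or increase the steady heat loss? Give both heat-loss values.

increases: 0.311 → 0.975 W

Critical radius for a sphere: r_cr = 2k/h = 0.0250 m = 2.50 cm.
Outer radius after coating: r₂ = 0.00286 + 0.00370 = 0.00656 m.
Since r₁ < r_cr and r₂ ≤ r_cr, the coating moves toward the maximum at r_cr — heat loss rises.
Bare: R = 1/(4πr₁²h) = 543.5 K/W; Q = 169.1/543.5 = 0.311 W.
Coated: R = R_cond + R_conv = 173.4 K/W; Q = 169.1/173.4 = 0.975 W.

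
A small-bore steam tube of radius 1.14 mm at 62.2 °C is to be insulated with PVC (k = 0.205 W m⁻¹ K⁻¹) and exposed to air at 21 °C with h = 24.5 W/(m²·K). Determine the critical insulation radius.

r_cr = 0.837 cm

For a cylinder, r_cr = k_ins/h = 0.205/24.5 = 0.00837 m = 0.837 cm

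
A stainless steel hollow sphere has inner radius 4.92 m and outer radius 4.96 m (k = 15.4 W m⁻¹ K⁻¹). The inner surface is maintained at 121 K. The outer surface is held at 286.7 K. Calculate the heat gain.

Q = 19600 kW

Q = 4πk·ΔT/(1/r₁ − 1/r₂) = 4π × 15.4 × 165.7 / (1/4.92 − 1/4.96) = 1.96×10^7 W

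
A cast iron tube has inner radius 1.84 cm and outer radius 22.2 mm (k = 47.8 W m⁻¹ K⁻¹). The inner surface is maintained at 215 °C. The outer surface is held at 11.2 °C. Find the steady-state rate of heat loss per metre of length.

Q' = 326 kW/m

Q' = 2πk·ΔT/ln(r₂/r₁) = 2π × 47.8 × 203.8 / ln(0.0222/0.0184) = 3.26×10^5 W/m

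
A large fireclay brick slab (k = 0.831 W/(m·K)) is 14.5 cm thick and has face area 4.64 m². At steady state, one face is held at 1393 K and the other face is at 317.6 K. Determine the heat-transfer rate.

Q = 28600 W

Q = kA·ΔT/L = 0.831 × 4.64 × |1393 K − 317.6 K| / 0.145 = 28600 W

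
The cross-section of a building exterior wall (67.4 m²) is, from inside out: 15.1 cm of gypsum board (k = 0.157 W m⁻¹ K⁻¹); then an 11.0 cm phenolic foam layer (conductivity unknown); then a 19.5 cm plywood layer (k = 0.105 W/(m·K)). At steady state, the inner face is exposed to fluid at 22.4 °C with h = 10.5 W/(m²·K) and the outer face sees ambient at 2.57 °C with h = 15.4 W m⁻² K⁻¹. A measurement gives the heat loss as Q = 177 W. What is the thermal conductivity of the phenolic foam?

k = 0.0241 W/m·K

ΣR = ΔT/Q = |22.4 − 2.57|/177 = 0.1120 K/W
Known resistances:
  R_conv,in = 1/(hA) = 1/(10.5·67.4) = 0.001413 K/W
  R_gypsum board = L/(kA) = 0.151/(0.157·67.4) = 0.01427 K/W
  R_plywood = L/(kA) = 0.195/(0.105·67.4) = 0.02755 K/W
  R_conv,out = 1/(hA) = 1/(15.4·67.4) = 9.634×10^-4 K/W
R_phenolic foam = ΣR − ΣR_known = 0.1120 − 0.04420 = 0.06780 K/W
L/(kA) = 0.06780 ⇒ k = 0.110/(0.06780·67.4) = 0.0241 W/m·K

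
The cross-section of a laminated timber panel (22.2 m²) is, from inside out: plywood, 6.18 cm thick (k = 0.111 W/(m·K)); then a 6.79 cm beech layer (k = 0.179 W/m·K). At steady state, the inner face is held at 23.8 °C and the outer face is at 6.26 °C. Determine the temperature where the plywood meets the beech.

Treat each layer as a resistance in series:
  R_plywood = L/(kA) = 0.0618/(0.111·22.2) = 0.02508 K/W
  R_beech = L/(kA) = 0.0679/(0.179·22.2) = 0.01709 K/W
ΣR = 0.02508 + 0.01709 = 0.04217 K/W
Q = ΔT/ΣR = (23.8 °C − 6.26 °C)/0.04217 = 415.9 W
From the inner boundary to the plywood/beech interface, ΣR_partial = 0.02508 K/W.
T_interface = T_in − Q·ΣR_partial = 23.8 °C − (415.9)(0.02508) = 13.4 °C

T = 13.4 °C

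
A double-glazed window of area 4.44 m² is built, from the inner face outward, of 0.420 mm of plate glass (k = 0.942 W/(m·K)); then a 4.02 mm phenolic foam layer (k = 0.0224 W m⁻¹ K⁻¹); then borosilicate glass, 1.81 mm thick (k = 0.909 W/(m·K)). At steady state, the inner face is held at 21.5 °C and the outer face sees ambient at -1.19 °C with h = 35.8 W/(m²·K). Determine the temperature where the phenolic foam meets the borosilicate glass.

T = 2.05 °C

Treat each layer as a resistance in series:
  R_plate glass = L/(kA) = 4.20×10^-4/(0.942·4.44) = 1.004×10^-4 K/W
  R_phenolic foam = L/(kA) = 0.00402/(0.0224·4.44) = 0.04042 K/W
  R_borosilicate glass = L/(kA) = 0.00181/(0.909·4.44) = 4.485×10^-4 K/W
  R_conv,out = 1/(hA) = 1/(35.8·4.44) = 0.006291 K/W
ΣR = 1.004×10^-4 + 0.04042 + 4.485×10^-4 + 0.006291 = 0.04726 K/W
Q = ΔT/ΣR = (21.5 °C − -1.19 °C)/0.04726 = 480.1 W
From the inner boundary to the phenolic foam/borosilicate glass interface, ΣR_partial = 0.04052 K/W.
T_interface = T_in − Q·ΣR_partial = 21.5 °C − (480.1)(0.04052) = 2.05 °C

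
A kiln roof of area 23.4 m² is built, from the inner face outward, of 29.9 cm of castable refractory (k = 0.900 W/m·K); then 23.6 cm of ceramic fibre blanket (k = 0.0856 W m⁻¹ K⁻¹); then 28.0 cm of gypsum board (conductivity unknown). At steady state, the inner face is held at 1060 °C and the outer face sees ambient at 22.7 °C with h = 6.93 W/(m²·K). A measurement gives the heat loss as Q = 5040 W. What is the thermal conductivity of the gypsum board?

k = 0.177 W/m·K

ΣR = ΔT/Q = |1060 − 22.7|/5040 = 0.2058 K/W
Known resistances:
  R_castable refractory = L/(kA) = 0.299/(0.900·23.4) = 0.01420 K/W
  R_ceramic fibre blanket = L/(kA) = 0.236/(0.0856·23.4) = 0.1178 K/W
  R_conv,out = 1/(hA) = 1/(6.93·23.4) = 0.006167 K/W
R_gypsum board = ΣR − ΣR_known = 0.2058 − 0.1382 = 0.06760 K/W
L/(kA) = 0.06760 ⇒ k = 0.280/(0.06760·23.4) = 0.177 W/m·K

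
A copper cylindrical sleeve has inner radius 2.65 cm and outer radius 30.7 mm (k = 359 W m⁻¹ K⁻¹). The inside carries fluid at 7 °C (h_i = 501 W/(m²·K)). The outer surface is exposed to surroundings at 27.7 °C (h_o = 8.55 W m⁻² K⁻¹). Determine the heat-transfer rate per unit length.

Resistance network (inner→outer):
  R'_conv,in = 1/(2πr h) = 1/(2π·0.0265·501) = 0.01199 m·K/W
  R'_copper = ln(0.0307/0.0265)/(2πk) = 0.1471/(2π·359) = 6.522×10^-5 m·K/W
  R'_conv,out = 1/(2πr h) = 1/(2π·0.0307·8.55) = 0.6063 m·K/W
ΣR = 0.01199 + 6.522×10^-5 + 0.6063 = 0.6184 m·K/W
Q' = ΔT/ΣR = (7 °C − 27.7 °C)/0.6184 = -33.5 W/m
(Negative Q' ⇒ heat flows inward; heat gain = 33.5 W/m.)

Q' = 33.5 W/m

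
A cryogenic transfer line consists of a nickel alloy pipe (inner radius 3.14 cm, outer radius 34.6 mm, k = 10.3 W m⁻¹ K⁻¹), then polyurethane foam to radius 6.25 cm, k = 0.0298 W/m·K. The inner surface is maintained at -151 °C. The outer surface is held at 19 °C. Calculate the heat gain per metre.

Series thermal resistances, inner to outer:
  R'_nickel alloy = ln(0.0346/0.0314)/(2πk) = 0.09705/(2π·10.3) = 0.001500 m·K/W
  R'_polyurethane foam = ln(0.0625/0.0346)/(2πk) = 0.5913/(2π·0.0298) = 3.158 m·K/W
ΣR = 0.001500 + 3.158 = 3.159 m·K/W
Q' = ΔT/ΣR = (-151 °C − 19 °C)/3.159 = -53.8 W/m
(Negative Q' ⇒ heat flows inward; heat gain = 53.8 W/m.)

Q' = 53.8 W/m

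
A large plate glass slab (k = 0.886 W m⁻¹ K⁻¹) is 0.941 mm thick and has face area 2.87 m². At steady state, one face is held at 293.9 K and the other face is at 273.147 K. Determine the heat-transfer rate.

Q = kA·ΔT/L = 0.886 × 2.87 × |293.9 K − 273.147 K| / 9.41×10^-4 = 56100 W

Q = 56100 W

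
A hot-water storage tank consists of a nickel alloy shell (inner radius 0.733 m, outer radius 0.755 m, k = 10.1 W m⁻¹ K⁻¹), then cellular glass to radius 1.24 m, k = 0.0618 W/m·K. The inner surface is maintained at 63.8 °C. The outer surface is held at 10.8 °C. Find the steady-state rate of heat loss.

Series thermal resistances, inner to outer:
  R_nickel alloy = (1/0.733 − 1/0.755)/(4πk) = 0.03975/(4π·10.1) = 3.132×10^-4 K/W
  R_cellular glass = (1/0.755 − 1/1.24)/(4πk) = 0.5181/(4π·0.0618) = 0.6671 K/W
ΣR = 3.132×10^-4 + 0.6671 = 0.6674 K/W
Q = ΔT/ΣR = (63.8 °C − 10.8 °C)/0.6674 = 79.4 W

Q = 79.4 W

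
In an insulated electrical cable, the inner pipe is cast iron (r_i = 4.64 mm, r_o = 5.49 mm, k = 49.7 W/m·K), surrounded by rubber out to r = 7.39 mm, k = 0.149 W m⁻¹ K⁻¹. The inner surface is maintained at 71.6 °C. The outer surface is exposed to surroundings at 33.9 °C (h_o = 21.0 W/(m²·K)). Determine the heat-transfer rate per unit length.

Treat each layer as a resistance in series:
  R'_cast iron = ln(0.00549/0.00464)/(2πk) = 0.1682/(2π·49.7) = 5.387×10^-4 m·K/W
  R'_rubber = ln(0.00739/0.00549)/(2πk) = 0.2972/(2π·0.149) = 0.3175 m·K/W
  R'_conv,out = 1/(2πr h) = 1/(2π·0.00739·21.0) = 1.026 m·K/W
ΣR = 5.387×10^-4 + 0.3175 + 1.026 = 1.344 m·K/W
Q' = ΔT/ΣR = (71.6 °C − 33.9 °C)/1.344 = 28.1 W/m

Q' = 28.1 W/m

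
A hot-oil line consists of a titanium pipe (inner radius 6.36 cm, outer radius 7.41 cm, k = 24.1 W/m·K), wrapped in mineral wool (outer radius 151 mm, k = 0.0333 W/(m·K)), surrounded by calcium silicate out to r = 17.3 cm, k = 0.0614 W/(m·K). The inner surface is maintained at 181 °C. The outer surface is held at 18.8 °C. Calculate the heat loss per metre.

Series thermal resistances, inner to outer:
  R'_titanium = ln(0.0741/0.0636)/(2πk) = 0.1528/(2π·24.1) = 0.001009 m·K/W
  R'_mineral wool = ln(0.151/0.0741)/(2πk) = 0.7119/(2π·0.0333) = 3.402 m·K/W
  R'_calcium silicate = ln(0.173/0.151)/(2πk) = 0.1360/(2π·0.0614) = 0.3526 m·K/W
ΣR = 0.001009 + 3.402 + 0.3526 = 3.756 m·K/W
Q' = ΔT/ΣR = (181 °C − 18.8 °C)/3.756 = 43.2 W/m

Q' = 43.2 W/m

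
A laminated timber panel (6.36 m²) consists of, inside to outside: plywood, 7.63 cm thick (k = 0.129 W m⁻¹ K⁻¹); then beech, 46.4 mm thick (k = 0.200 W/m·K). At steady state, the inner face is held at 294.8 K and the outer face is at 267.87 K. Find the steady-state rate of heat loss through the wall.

Q = 208 W

Series thermal resistances, inner to outer:
  R_plywood = L/(kA) = 0.0763/(0.129·6.36) = 0.09300 K/W
  R_beech = L/(kA) = 0.0464/(0.200·6.36) = 0.03648 K/W
ΣR = 0.09300 + 0.03648 = 0.1295 K/W
Q = ΔT/ΣR = (294.8 K − 267.87 K)/0.1295 = 208 W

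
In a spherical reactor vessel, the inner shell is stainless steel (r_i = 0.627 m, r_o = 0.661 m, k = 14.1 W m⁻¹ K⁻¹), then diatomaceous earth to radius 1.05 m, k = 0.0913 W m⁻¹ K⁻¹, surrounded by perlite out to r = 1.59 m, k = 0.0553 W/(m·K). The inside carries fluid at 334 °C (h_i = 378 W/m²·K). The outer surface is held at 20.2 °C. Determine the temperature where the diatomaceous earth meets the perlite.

Series thermal resistances, inner to outer:
  R_conv,in = 1/(4πr²h) = 1/(4π·0.627²·378) = 5.355×10^-4 K/W
  R_stainless steel = (1/0.627 − 1/0.661)/(4πk) = 0.08204/(4π·14.1) = 4.630×10^-4 K/W
  R_diatomaceous earth = (1/0.661 − 1/1.05)/(4πk) = 0.5605/(4π·0.0913) = 0.4885 K/W
  R_perlite = (1/1.05 − 1/1.59)/(4πk) = 0.3235/(4π·0.0553) = 0.4654 K/W
ΣR = 5.355×10^-4 + 4.630×10^-4 + 0.4885 + 0.4654 = 0.9549 K/W
Q = ΔT/ΣR = (334 °C − 20.2 °C)/0.9549 = 328.6 W
From the inner boundary to the diatomaceous earth/perlite interface, ΣR_partial = 0.4895 K/W.
T_interface = T_in − Q·ΣR_partial = 334 °C − (328.6)(0.4895) = 173 °C

T = 173 °C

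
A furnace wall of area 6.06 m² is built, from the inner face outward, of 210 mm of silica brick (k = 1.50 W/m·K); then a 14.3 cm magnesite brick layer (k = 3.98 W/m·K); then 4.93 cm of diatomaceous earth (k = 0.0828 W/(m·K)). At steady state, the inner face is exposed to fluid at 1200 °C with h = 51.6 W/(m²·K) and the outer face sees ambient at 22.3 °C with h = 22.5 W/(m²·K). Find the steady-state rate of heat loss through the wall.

Q = 8.55 kW

Resistance network (inner→outer):
  R_conv,in = 1/(hA) = 1/(51.6·6.06) = 0.003198 K/W
  R_silica brick = L/(kA) = 0.210/(1.50·6.06) = 0.02310 K/W
  R_magnesite brick = L/(kA) = 0.143/(3.98·6.06) = 0.005929 K/W
  R_diatomaceous earth = L/(kA) = 0.0493/(0.0828·6.06) = 0.09825 K/W
  R_conv,out = 1/(hA) = 1/(22.5·6.06) = 0.007334 K/W
ΣR = 0.003198 + 0.02310 + 0.005929 + 0.09825 + 0.007334 = 0.1378 K/W
Q = ΔT/ΣR = (1200 °C − 22.3 °C)/0.1378 = 8550 W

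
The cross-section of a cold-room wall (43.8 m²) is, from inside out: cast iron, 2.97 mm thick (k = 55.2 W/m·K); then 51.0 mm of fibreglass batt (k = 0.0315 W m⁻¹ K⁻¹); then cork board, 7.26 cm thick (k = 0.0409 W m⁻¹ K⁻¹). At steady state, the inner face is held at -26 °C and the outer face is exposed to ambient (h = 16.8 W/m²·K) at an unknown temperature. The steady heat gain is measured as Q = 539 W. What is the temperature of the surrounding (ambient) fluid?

T_out = 16.5 °C

Series resistances:
  R_cast iron = L/(kA) = 0.00297/(55.2·43.8) = 1.228×10^-6 K/W
  R_fibreglass batt = L/(kA) = 0.0510/(0.0315·43.8) = 0.03696 K/W
  R_cork board = L/(kA) = 0.0726/(0.0409·43.8) = 0.04053 K/W
  R_conv,out = 1/(hA) = 1/(16.8·43.8) = 0.001359 K/W
ΣR = 0.07885 K/W
ΔT = Q·ΣR = 539 × 0.07885 = 42.50 K
Heat flows inward, so T_out = T_in + ΔT = -26 + 42.50 = 16.5 °C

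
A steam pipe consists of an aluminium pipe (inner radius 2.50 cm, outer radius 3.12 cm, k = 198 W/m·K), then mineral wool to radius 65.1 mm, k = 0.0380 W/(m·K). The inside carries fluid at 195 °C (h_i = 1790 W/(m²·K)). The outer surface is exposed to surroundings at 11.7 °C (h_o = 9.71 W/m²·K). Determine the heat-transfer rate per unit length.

Treat each layer as a resistance in series:
  R'_conv,in = 1/(2πr h) = 1/(2π·0.0250·1790) = 0.003557 m·K/W
  R'_aluminium = ln(0.0312/0.0250)/(2πk) = 0.2215/(2π·198) = 1.781×10^-4 m·K/W
  R'_mineral wool = ln(0.0651/0.0312)/(2πk) = 0.7355/(2π·0.0380) = 3.081 m·K/W
  R'_conv,out = 1/(2πr h) = 1/(2π·0.0651·9.71) = 0.2518 m·K/W
ΣR = 0.003557 + 1.781×10^-4 + 3.081 + 0.2518 = 3.337 m·K/W
Q' = ΔT/ΣR = (195 °C − 11.7 °C)/3.337 = 54.9 W/m

Q' = 54.9 W/m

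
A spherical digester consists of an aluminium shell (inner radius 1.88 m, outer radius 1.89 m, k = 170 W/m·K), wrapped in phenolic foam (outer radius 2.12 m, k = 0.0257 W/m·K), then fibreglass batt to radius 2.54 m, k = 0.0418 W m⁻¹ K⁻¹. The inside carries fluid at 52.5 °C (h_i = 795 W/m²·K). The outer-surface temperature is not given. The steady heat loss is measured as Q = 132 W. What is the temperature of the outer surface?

T_out = 9.43 °C

Sum the resistances:
  R_conv,in = 1/(4πr²h) = 1/(4π·1.88²·795) = 2.832×10^-5 K/W
  R_aluminium = (1/1.88 − 1/1.89)/(4πk) = 0.002814/(4π·170) = 1.317×10^-6 K/W
  R_phenolic foam = (1/1.89 − 1/2.12)/(4πk) = 0.05740/(4π·0.0257) = 0.1777 K/W
  R_fibreglass batt = (1/2.12 − 1/2.54)/(4πk) = 0.07800/(4π·0.0418) = 0.1485 K/W
ΣR = 0.3263 K/W
ΔT = Q·ΣR = 132 × 0.3263 = 43.07 K
Heat flows outward, so T_out = T_in − ΔT = 52.5 − 43.07 = 9.43 °C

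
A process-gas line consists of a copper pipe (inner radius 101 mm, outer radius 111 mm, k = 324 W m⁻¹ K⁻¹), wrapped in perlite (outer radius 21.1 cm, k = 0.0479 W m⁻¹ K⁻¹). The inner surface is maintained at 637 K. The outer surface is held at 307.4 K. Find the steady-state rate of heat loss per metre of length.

Q' = 154 W/m

Series thermal resistances, inner to outer:
  R'_copper = ln(0.111/0.101)/(2πk) = 0.09441/(2π·324) = 4.638×10^-5 m·K/W
  R'_perlite = ln(0.211/0.111)/(2πk) = 0.6423/(2π·0.0479) = 2.134 m·K/W
ΣR = 4.638×10^-5 + 2.134 = 2.134 m·K/W
Q' = ΔT/ΣR = (637 K − 307.4 K)/2.134 = 154 W/m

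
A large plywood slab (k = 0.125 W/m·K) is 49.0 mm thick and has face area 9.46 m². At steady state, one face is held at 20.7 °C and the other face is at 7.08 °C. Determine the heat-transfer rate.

Q = 329 W

Q = kA·ΔT/L = 0.125 × 9.46 × |20.7 °C − 7.08 °C| / 0.0490 = 329 W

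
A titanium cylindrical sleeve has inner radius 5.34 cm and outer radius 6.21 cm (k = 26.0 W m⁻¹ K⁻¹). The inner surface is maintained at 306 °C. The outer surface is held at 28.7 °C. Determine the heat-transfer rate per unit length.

Q' = 2πk·ΔT/ln(r₂/r₁) = 2π × 26.0 × 277.3 / ln(0.0621/0.0534) = 3.00×10^5 W/m

Q' = 300 kW/m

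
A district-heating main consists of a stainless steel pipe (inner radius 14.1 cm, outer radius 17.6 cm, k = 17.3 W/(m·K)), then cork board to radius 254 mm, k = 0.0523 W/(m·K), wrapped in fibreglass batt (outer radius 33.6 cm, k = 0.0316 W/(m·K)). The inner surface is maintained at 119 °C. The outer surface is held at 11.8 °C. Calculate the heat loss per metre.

Treat each layer as a resistance in series:
  R'_stainless steel = ln(0.176/0.141)/(2πk) = 0.2217/(2π·17.3) = 0.002040 m·K/W
  R'_cork board = ln(0.254/0.176)/(2πk) = 0.3669/(2π·0.0523) = 1.116 m·K/W
  R'_fibreglass batt = ln(0.336/0.254)/(2πk) = 0.2798/(2π·0.0316) = 1.409 m·K/W
ΣR = 0.002040 + 1.116 + 1.409 = 2.527 m·K/W
Q' = ΔT/ΣR = (119 °C − 11.8 °C)/2.527 = 42.4 W/m

Q' = 42.4 W/m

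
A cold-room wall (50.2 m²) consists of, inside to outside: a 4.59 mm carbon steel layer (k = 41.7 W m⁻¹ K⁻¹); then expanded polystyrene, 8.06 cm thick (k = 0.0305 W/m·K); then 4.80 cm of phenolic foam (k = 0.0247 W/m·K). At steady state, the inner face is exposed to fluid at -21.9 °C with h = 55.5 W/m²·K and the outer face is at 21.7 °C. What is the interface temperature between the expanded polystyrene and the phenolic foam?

Series thermal resistances, inner to outer:
  R_conv,in = 1/(hA) = 1/(55.5·50.2) = 3.589×10^-4 K/W
  R_carbon steel = L/(kA) = 0.00459/(41.7·50.2) = 2.193×10^-6 K/W
  R_expanded polystyrene = L/(kA) = 0.0806/(0.0305·50.2) = 0.05264 K/W
  R_phenolic foam = L/(kA) = 0.0480/(0.0247·50.2) = 0.03871 K/W
ΣR = 3.589×10^-4 + 2.193×10^-6 + 0.05264 + 0.03871 = 0.09171 K/W
Q = ΔT/ΣR = (-21.9 °C − 21.7 °C)/0.09171 = -475.4 W
From the inner boundary to the expanded polystyrene/phenolic foam interface, ΣR_partial = 0.05300 K/W.
T_interface = T_in − Q·ΣR_partial = -21.9 °C − (-475.4)(0.05300) = 3.30 °C

T = 3.30 °C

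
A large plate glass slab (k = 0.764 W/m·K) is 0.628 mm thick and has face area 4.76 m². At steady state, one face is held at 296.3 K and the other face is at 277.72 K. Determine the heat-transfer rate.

Q = kA·ΔT/L = 0.764 × 4.76 × |296.3 K − 277.72 K| / 6.28×10^-4 = 1.08×10^5 W

Q = 1.08×10^5 W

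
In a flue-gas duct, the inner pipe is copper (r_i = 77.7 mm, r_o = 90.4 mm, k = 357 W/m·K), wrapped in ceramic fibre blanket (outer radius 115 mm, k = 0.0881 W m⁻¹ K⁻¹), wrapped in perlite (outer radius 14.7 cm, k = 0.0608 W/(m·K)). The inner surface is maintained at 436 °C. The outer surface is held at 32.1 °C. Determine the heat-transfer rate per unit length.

Q' = 375 W/m

Resistance network (inner→outer):
  R'_copper = ln(0.0904/0.0777)/(2πk) = 0.1514/(2π·357) = 6.749×10^-5 m·K/W
  R'_ceramic fibre blanket = ln(0.115/0.0904)/(2πk) = 0.2407/(2π·0.0881) = 0.4348 m·K/W
  R'_perlite = ln(0.147/0.115)/(2πk) = 0.2455/(2π·0.0608) = 0.6426 m·K/W
ΣR = 6.749×10^-5 + 0.4348 + 0.6426 = 1.077 m·K/W
Q' = ΔT/ΣR = (436 °C − 32.1 °C)/1.077 = 375 W/m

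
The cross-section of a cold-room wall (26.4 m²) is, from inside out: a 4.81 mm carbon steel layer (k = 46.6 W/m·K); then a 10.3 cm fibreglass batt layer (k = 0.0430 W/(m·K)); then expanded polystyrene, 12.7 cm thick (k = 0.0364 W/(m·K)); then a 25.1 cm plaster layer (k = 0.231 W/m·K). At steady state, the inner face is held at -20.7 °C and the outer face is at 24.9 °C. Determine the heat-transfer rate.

Q = 173 W

Series thermal resistances, inner to outer:
  R_carbon steel = L/(kA) = 0.00481/(46.6·26.4) = 3.910×10^-6 K/W
  R_fibreglass batt = L/(kA) = 0.103/(0.0430·26.4) = 0.09073 K/W
  R_expanded polystyrene = L/(kA) = 0.127/(0.0364·26.4) = 0.1322 K/W
  R_plaster = L/(kA) = 0.251/(0.231·26.4) = 0.04116 K/W
ΣR = 3.910×10^-6 + 0.09073 + 0.1322 + 0.04116 = 0.2641 K/W
Q = ΔT/ΣR = (-20.7 °C − 24.9 °C)/0.2641 = -173 W
(Negative Q ⇒ heat flows inward; heat gain = 173 W.)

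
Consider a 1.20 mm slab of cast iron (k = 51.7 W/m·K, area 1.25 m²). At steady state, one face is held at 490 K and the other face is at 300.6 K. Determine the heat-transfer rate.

Q = kA·ΔT/L = 51.7 × 1.25 × |490 K − 300.6 K| / 0.00120 = 1.02×10^7 W

Q = 10200 kW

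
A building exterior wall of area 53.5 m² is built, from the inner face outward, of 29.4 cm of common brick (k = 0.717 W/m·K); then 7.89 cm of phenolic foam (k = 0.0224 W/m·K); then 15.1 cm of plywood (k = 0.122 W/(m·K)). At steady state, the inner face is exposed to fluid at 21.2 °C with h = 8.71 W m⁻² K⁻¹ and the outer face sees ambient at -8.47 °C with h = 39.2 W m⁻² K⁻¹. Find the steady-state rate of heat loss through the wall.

Q = 299 W

Resistance network (inner→outer):
  R_conv,in = 1/(hA) = 1/(8.71·53.5) = 0.002146 K/W
  R_common brick = L/(kA) = 0.294/(0.717·53.5) = 0.007664 K/W
  R_phenolic foam = L/(kA) = 0.0789/(0.0224·53.5) = 0.06584 K/W
  R_plywood = L/(kA) = 0.151/(0.122·53.5) = 0.02313 K/W
  R_conv,out = 1/(hA) = 1/(39.2·53.5) = 4.768×10^-4 K/W
ΣR = 0.002146 + 0.007664 + 0.06584 + 0.02313 + 4.768×10^-4 = 0.09926 K/W
Q = ΔT/ΣR = (21.2 °C − -8.47 °C)/0.09926 = 299 W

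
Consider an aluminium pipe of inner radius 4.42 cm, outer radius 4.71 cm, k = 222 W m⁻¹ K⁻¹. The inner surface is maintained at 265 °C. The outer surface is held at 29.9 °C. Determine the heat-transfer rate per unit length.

Q' = 5160 kW/m

Q' = 2πk·ΔT/ln(r₂/r₁) = 2π × 222 × 235.1 / ln(0.0471/0.0442) = 5.16×10^6 W/m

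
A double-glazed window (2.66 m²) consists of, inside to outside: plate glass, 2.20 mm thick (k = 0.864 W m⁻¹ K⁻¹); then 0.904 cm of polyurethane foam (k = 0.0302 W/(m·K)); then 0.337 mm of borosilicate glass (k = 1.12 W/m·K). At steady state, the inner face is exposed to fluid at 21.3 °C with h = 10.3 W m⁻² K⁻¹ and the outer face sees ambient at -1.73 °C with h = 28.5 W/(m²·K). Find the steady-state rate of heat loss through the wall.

Q = 141 W

Treat each layer as a resistance in series:
  R_conv,in = 1/(hA) = 1/(10.3·2.66) = 0.03650 K/W
  R_plate glass = L/(kA) = 0.00220/(0.864·2.66) = 9.573×10^-4 K/W
  R_polyurethane foam = L/(kA) = 0.00904/(0.0302·2.66) = 0.1125 K/W
  R_borosilicate glass = L/(kA) = 3.37×10^-4/(1.12·2.66) = 1.131×10^-4 K/W
  R_conv,out = 1/(hA) = 1/(28.5·2.66) = 0.01319 K/W
ΣR = 0.03650 + 9.573×10^-4 + 0.1125 + 1.131×10^-4 + 0.01319 = 0.1633 K/W
Q = ΔT/ΣR = (21.3 °C − -1.73 °C)/0.1633 = 141 W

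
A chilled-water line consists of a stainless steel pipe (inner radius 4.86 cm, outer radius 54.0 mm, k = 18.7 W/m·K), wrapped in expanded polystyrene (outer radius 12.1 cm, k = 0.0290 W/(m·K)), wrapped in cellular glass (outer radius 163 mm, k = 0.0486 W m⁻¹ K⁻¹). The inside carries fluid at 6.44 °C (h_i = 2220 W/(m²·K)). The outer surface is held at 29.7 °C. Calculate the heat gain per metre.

Q' = 4.30 W/m

Treat each layer as a resistance in series:
  R'_conv,in = 1/(2πr h) = 1/(2π·0.0486·2220) = 0.001475 m·K/W
  R'_stainless steel = ln(0.0540/0.0486)/(2πk) = 0.1054/(2π·18.7) = 8.967×10^-4 m·K/W
  R'_expanded polystyrene = ln(0.121/0.0540)/(2πk) = 0.8068/(2π·0.0290) = 4.428 m·K/W
  R'_cellular glass = ln(0.163/0.121)/(2πk) = 0.2980/(2π·0.0486) = 0.9758 m·K/W
ΣR = 0.001475 + 8.967×10^-4 + 4.428 + 0.9758 = 5.406 m·K/W
Q' = ΔT/ΣR = (6.44 °C − 29.7 °C)/5.406 = -4.30 W/m
(Negative Q' ⇒ heat flows inward; heat gain = 4.30 W/m.)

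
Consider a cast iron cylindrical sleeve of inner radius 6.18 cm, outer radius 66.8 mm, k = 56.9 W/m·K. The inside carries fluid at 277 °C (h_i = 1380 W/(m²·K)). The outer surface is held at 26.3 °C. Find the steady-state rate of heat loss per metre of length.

Q' = 1.20×10^5 W/m

Resistance network (inner→outer):
  R'_conv,in = 1/(2πr h) = 1/(2π·0.0618·1380) = 0.001866 m·K/W
  R'_cast iron = ln(0.0668/0.0618)/(2πk) = 0.07780/(2π·56.9) = 2.176×10^-4 m·K/W
ΣR = 0.001866 + 2.176×10^-4 = 0.002084 m·K/W
Q' = ΔT/ΣR = (277 °C − 26.3 °C)/0.002084 = 1.20×10^5 W/m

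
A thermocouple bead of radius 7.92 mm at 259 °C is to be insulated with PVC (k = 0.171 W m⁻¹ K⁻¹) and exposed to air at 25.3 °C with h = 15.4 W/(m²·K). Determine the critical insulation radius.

r_cr = 2.22 cm

For a sphere, r_cr = 2k_ins/h = 2·0.171/15.4 = 0.0222 m = 2.22 cm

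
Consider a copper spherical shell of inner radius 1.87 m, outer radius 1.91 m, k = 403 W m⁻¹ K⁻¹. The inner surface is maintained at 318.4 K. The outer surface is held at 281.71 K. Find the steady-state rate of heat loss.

Q = 4πk·ΔT/(1/r₁ − 1/r₂) = 4π × 403 × 36.69 / (1/1.87 − 1/1.91) = 1.66×10^7 W

Q = 16600 kW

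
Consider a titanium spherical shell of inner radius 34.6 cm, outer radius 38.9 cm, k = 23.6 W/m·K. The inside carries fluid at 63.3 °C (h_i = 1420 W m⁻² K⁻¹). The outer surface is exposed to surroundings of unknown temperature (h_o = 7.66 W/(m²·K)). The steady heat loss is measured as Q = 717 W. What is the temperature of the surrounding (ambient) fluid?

Sum the resistances:
  R_conv,in = 1/(4πr²h) = 1/(4π·0.346²·1420) = 4.681×10^-4 K/W
  R_titanium = (1/0.346 − 1/0.389)/(4πk) = 0.3195/(4π·23.6) = 0.001077 K/W
  R_conv,out = 1/(4πr²h) = 1/(4π·0.389²·7.66) = 0.06865 K/W
ΣR = 0.07020 K/W
ΔT = Q·ΣR = 717 × 0.07020 = 50.33 K
Heat flows outward, so T_out = T_in − ΔT = 63.3 − 50.33 = 13.0 °C

T_out = 13.0 °C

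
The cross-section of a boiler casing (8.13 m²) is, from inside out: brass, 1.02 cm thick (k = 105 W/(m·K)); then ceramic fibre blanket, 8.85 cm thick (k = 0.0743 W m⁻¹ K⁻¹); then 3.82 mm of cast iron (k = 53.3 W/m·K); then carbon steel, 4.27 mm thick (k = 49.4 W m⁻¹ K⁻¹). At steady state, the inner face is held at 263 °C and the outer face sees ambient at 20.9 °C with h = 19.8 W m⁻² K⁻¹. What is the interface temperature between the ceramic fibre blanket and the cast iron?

T = 30.8 °C

Resistance network (inner→outer):
  R_brass = L/(kA) = 0.0102/(105·8.13) = 1.195×10^-5 K/W
  R_ceramic fibre blanket = L/(kA) = 0.0885/(0.0743·8.13) = 0.1465 K/W
  R_cast iron = L/(kA) = 0.00382/(53.3·8.13) = 8.815×10^-6 K/W
  R_carbon steel = L/(kA) = 0.00427/(49.4·8.13) = 1.063×10^-5 K/W
  R_conv,out = 1/(hA) = 1/(19.8·8.13) = 0.006212 K/W
ΣR = 1.195×10^-5 + 0.1465 + 8.815×10^-6 + 1.063×10^-5 + 0.006212 = 0.1527 K/W
Q = ΔT/ΣR = (263 °C − 20.9 °C)/0.1527 = 1585 W
From the inner boundary to the ceramic fibre blanket/cast iron interface, ΣR_partial = 0.1465 K/W.
T_interface = T_in − Q·ΣR_partial = 263 °C − (1585)(0.1465) = 30.8 °C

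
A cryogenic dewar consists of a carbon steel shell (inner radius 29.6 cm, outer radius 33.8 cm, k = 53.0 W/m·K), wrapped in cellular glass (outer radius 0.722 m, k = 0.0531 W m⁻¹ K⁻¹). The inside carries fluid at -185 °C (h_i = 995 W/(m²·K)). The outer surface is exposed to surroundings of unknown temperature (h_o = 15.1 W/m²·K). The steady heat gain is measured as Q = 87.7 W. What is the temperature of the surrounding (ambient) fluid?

Series resistances:
  R_conv,in = 1/(4πr²h) = 1/(4π·0.296²·995) = 9.128×10^-4 K/W
  R_carbon steel = (1/0.296 − 1/0.338)/(4πk) = 0.4198/(4π·53.0) = 6.303×10^-4 K/W
  R_cellular glass = (1/0.338 − 1/0.722)/(4πk) = 1.574/(4π·0.0531) = 2.358 K/W
  R_conv,out = 1/(4πr²h) = 1/(4π·0.722²·15.1) = 0.01011 K/W
ΣR = 2.370 K/W
ΔT = Q·ΣR = 87.7 × 2.370 = 207.8 K
Heat flows inward, so T_out = T_in + ΔT = -185 + 207.8 = 22.8 °C

T_out = 22.8 °C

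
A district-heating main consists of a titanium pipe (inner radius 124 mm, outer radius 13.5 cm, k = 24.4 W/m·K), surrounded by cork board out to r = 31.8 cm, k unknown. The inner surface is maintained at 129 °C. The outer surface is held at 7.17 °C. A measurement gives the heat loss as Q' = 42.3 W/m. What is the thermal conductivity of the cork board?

ΣR = ΔT/Q' = |129 − 7.17|/42.3 = 2.880 m·K/W
Known resistances:
  R'_titanium = ln(0.135/0.124)/(2πk) = 0.08499/(2π·24.4) = 5.544×10^-4 m·K/W
R_cork board = ΣR − ΣR_known = 2.880 − 5.544×10^-4 = 2.879 m·K/W
ln(r₂/r₁)/(2πk) = 2.879 ⇒ k = 0.8568/(2π·2.879) = 0.0474 W/m·K

k = 0.0474 W/m·K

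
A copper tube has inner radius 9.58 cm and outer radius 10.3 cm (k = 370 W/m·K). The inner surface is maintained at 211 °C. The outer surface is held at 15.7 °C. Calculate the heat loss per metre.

Q' = 6270 kW/m

Q' = 2πk·ΔT/ln(r₂/r₁) = 2π × 370 × 195.3 / ln(0.103/0.0958) = 6.27×10^6 W/m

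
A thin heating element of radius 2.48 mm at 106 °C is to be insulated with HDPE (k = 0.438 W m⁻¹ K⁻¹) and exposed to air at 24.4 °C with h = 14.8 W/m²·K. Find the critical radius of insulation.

For a cylinder, r_cr = k_ins/h = 0.438/14.8 = 0.0296 m = 2.96 cm

r_cr = 2.96 cm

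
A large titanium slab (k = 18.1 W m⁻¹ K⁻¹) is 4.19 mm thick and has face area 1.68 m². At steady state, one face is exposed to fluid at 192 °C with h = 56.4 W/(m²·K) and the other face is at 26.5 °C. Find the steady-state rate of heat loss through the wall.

Q = 15500 W

Resistance network (inner→outer):
  R_conv,in = 1/(hA) = 1/(56.4·1.68) = 0.01055 K/W
  R_titanium = L/(kA) = 0.00419/(18.1·1.68) = 1.378×10^-4 K/W
ΣR = 0.01055 + 1.378×10^-4 = 0.01069 K/W
Q = ΔT/ΣR = (192 °C − 26.5 °C)/0.01069 = 15500 W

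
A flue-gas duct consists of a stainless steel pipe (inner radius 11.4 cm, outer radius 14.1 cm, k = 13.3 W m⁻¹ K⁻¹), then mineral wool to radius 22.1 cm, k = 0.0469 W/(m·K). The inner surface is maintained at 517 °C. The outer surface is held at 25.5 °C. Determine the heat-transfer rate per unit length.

Q' = 322 W/m

Resistance network (inner→outer):
  R'_stainless steel = ln(0.141/0.114)/(2πk) = 0.2126/(2π·13.3) = 0.002544 m·K/W
  R'_mineral wool = ln(0.221/0.141)/(2πk) = 0.4494/(2π·0.0469) = 1.525 m·K/W
ΣR = 0.002544 + 1.525 = 1.528 m·K/W
Q' = ΔT/ΣR = (517 °C − 25.5 °C)/1.528 = 322 W/m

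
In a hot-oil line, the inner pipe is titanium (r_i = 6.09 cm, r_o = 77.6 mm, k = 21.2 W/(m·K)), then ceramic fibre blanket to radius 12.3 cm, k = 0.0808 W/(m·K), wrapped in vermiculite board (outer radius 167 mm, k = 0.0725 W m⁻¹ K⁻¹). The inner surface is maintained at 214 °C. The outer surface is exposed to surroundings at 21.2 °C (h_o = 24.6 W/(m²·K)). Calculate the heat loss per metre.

Series thermal resistances, inner to outer:
  R'_titanium = ln(0.0776/0.0609)/(2πk) = 0.2423/(2π·21.2) = 0.001819 m·K/W
  R'_ceramic fibre blanket = ln(0.123/0.0776)/(2πk) = 0.4606/(2π·0.0808) = 0.9073 m·K/W
  R'_vermiculite board = ln(0.167/0.123)/(2πk) = 0.3058/(2π·0.0725) = 0.6713 m·K/W
  R'_conv,out = 1/(2πr h) = 1/(2π·0.167·24.6) = 0.03874 m·K/W
ΣR = 0.001819 + 0.9073 + 0.6713 + 0.03874 = 1.619 m·K/W
Q' = ΔT/ΣR = (214 °C − 21.2 °C)/1.619 = 119 W/m

Q' = 119 W/m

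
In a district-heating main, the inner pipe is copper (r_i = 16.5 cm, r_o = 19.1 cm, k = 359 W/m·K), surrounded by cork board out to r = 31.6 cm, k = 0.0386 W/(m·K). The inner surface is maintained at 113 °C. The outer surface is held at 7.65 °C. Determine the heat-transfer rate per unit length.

Q' = 50.7 W/m

Series thermal resistances, inner to outer:
  R'_copper = ln(0.191/0.165)/(2πk) = 0.1463/(2π·359) = 6.487×10^-5 m·K/W
  R'_cork board = ln(0.316/0.191)/(2πk) = 0.5035/(2π·0.0386) = 2.076 m·K/W
ΣR = 6.487×10^-5 + 2.076 = 2.076 m·K/W
Q' = ΔT/ΣR = (113 °C − 7.65 °C)/2.076 = 50.7 W/m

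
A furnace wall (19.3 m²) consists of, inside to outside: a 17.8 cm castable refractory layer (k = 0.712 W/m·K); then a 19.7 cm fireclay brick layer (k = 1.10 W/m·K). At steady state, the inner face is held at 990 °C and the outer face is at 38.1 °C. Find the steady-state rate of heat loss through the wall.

Q = 42.8 kW

Series thermal resistances, inner to outer:
  R_castable refractory = L/(kA) = 0.178/(0.712·19.3) = 0.01295 K/W
  R_fireclay brick = L/(kA) = 0.197/(1.10·19.3) = 0.009279 K/W
ΣR = 0.01295 + 0.009279 = 0.02223 K/W
Q = ΔT/ΣR = (990 °C − 38.1 °C)/0.02223 = 42800 W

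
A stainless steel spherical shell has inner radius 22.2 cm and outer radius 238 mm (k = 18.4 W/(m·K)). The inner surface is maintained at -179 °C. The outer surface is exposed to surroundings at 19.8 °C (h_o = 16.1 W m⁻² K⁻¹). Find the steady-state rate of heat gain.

Q = 2.24 kW

Resistance network (inner→outer):
  R_stainless steel = (1/0.222 − 1/0.238)/(4πk) = 0.3028/(4π·18.4) = 0.001310 K/W
  R_conv,out = 1/(4πr²h) = 1/(4π·0.238²·16.1) = 0.08726 K/W
ΣR = 0.001310 + 0.08726 = 0.08857 K/W
Q = ΔT/ΣR = (-179 °C − 19.8 °C)/0.08857 = -2240 W
(Negative Q ⇒ heat flows inward; heat gain = 2240 W.)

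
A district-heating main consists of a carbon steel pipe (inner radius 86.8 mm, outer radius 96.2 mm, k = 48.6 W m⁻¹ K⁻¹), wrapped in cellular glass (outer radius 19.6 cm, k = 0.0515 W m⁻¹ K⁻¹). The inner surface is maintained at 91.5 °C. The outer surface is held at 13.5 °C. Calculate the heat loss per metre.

Resistance network (inner→outer):
  R'_carbon steel = ln(0.0962/0.0868)/(2πk) = 0.1028/(2π·48.6) = 3.367×10^-4 m·K/W
  R'_cellular glass = ln(0.196/0.0962)/(2πk) = 0.7117/(2π·0.0515) = 2.199 m·K/W
ΣR = 3.367×10^-4 + 2.199 = 2.199 m·K/W
Q' = ΔT/ΣR = (91.5 °C − 13.5 °C)/2.199 = 35.5 W/m

Q' = 35.5 W/m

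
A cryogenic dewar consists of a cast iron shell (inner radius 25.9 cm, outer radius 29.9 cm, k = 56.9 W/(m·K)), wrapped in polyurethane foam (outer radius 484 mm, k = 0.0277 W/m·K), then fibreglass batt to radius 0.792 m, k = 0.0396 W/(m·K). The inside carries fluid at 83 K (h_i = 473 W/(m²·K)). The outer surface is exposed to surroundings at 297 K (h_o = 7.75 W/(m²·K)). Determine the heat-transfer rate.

Q = 40.3 W

Resistance network (inner→outer):
  R_conv,in = 1/(4πr²h) = 1/(4π·0.259²·473) = 0.002508 K/W
  R_cast iron = (1/0.259 − 1/0.299)/(4πk) = 0.5165/(4π·56.9) = 7.224×10^-4 K/W
  R_polyurethane foam = (1/0.299 − 1/0.484)/(4πk) = 1.278/(4π·0.0277) = 3.673 K/W
  R_fibreglass batt = (1/0.484 − 1/0.792)/(4πk) = 0.8035/(4π·0.0396) = 1.615 K/W
  R_conv,out = 1/(4πr²h) = 1/(4π·0.792²·7.75) = 0.01637 K/W
ΣR = 0.002508 + 7.224×10^-4 + 3.673 + 1.615 + 0.01637 = 5.308 K/W
Q = ΔT/ΣR = (83 K − 297 K)/5.308 = -40.3 W
(Negative Q ⇒ heat flows inward; heat gain = 40.3 W.)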